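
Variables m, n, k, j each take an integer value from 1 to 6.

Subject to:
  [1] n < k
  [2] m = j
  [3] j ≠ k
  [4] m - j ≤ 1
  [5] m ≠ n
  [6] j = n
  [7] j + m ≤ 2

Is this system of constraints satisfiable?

Unsatisfiable

From constraints 2 and 6, m = j = n, so m = n. But constraint 5 says m ≠ n. Contradiction.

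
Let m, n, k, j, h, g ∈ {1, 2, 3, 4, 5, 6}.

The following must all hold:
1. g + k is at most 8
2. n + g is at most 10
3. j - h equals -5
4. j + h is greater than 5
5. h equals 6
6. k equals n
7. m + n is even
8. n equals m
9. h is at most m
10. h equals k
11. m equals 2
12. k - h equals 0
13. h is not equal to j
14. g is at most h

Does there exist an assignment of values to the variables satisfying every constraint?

Constraint 5 fixes h = 6 and constraint 11 fixes m = 2. Constraints 6, 8, and 10 give h = k = n = m, so h = m. But 6 ≠ 2 — contradiction.

Unsatisfiable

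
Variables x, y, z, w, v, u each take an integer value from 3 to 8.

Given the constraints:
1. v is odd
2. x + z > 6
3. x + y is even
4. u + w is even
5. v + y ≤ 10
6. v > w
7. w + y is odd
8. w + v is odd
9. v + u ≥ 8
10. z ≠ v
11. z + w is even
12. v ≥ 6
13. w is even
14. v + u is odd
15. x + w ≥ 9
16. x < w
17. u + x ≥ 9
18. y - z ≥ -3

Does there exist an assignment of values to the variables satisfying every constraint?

Setting (x, y, z, w, v, u) = (5, 3, 4, 6, 7, 4) satisfies everything: constraint 2: x + z = 9; constraint 5: v + y = 10, and the others follow.

Satisfiable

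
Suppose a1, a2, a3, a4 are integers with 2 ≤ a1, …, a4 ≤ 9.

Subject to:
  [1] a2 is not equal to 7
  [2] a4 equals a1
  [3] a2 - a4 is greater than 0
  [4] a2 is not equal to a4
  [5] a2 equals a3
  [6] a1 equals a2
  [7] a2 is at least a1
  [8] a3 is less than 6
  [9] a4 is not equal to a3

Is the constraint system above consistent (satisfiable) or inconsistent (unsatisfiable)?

From constraints 2, 5, and 6, a4 = a1 = a2 = a3, so a4 = a3. But constraint 9 says a4 ≠ a3. Contradiction.

Unsatisfiable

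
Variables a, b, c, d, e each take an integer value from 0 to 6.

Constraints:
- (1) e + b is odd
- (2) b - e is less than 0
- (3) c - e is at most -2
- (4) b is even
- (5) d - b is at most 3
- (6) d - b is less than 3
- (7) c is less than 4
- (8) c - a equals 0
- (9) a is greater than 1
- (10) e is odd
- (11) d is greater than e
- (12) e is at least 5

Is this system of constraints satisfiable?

Take a = 3, b = 4, c = 3, d = 6, e = 5. Then constraint 2: b - e = -1; constraint 3: c - e = -2; constraint 5: d - b = 2, and every other listed constraint is also met.

Satisfiable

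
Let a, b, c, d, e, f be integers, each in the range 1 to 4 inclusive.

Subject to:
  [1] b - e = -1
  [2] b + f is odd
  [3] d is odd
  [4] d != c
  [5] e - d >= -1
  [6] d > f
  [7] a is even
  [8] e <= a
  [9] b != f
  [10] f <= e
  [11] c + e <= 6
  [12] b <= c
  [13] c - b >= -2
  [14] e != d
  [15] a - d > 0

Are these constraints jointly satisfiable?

One satisfying assignment is a = 4, b = 1, c = 2, d = 3, e = 2, f = 2.
For the less obvious constraints — constraint 1: b - e = -1; constraint 5: e - d = -1 — and the others hold by inspection.

Satisfiable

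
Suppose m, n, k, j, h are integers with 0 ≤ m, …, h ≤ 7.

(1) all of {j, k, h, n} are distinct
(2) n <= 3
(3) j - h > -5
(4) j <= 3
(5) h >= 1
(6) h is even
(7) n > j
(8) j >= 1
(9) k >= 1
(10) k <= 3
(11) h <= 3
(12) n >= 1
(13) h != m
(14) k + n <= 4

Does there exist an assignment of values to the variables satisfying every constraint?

Constraints 2, 4, 5, 8, 9, 10, 11, and 12 confine each of j, k, h, n to the 3 values {1, …, 3}.
Constraint 1 requires all 4 of them to be distinct, but only 3 values are available — impossible by the pigeonhole principle.

Unsatisfiable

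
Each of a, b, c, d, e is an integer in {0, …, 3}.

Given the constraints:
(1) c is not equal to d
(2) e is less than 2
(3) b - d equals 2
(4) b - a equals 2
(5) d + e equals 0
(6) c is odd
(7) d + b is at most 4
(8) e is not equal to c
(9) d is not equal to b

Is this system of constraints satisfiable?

Take a = 0, b = 2, c = 3, d = 0, e = 0. Then constraint 3: b - d = 2; constraint 4: b - a = 2, and every other listed constraint is also met.

Satisfiable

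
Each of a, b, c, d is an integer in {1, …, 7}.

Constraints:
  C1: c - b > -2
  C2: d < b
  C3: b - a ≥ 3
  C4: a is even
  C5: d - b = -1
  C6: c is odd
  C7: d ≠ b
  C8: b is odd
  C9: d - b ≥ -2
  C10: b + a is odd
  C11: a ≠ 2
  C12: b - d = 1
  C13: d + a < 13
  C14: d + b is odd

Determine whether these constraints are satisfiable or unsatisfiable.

Try a = 4, b = 7, c = 7, d = 6.
Check constraint 1: c - b = 0; constraint 3: b - a = 3; constraint 5: d - b = -1. The remaining constraints are straightforward to verify.

Satisfiable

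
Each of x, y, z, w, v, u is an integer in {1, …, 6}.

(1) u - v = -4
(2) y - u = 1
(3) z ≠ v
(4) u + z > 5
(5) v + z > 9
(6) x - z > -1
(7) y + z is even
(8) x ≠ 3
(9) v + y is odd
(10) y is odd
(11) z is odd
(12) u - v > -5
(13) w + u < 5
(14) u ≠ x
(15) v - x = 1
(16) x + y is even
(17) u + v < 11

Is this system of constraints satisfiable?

One satisfying assignment is x = 5, y = 3, z = 5, w = 1, v = 6, u = 2.
For the less obvious constraints — constraint 1: u - v = -4; constraint 2: y - u = 1; constraint 4: u + z = 7 — and the others hold by inspection.

Satisfiable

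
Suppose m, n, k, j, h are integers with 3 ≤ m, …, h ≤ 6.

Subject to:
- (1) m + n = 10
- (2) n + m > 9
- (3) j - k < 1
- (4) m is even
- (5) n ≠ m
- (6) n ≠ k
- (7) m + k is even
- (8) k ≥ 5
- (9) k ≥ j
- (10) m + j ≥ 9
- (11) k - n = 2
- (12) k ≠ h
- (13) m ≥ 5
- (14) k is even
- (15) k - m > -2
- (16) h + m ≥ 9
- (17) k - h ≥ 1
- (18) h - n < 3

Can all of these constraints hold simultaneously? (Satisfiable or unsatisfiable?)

Satisfiable

Try m = 6, n = 4, k = 6, j = 6, h = 5.
Check constraint 1: m + n = 10; constraint 2: n + m = 10. The remaining constraints are straightforward to verify.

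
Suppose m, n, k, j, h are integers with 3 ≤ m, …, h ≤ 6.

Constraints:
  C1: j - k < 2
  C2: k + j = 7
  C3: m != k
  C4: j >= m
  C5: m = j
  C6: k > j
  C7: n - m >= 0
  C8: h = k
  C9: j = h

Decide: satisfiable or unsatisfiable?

Unsatisfiable

From constraints 5, 8, and 9, m = j = h = k, so m = k. But constraint 3 says m ≠ k. Contradiction.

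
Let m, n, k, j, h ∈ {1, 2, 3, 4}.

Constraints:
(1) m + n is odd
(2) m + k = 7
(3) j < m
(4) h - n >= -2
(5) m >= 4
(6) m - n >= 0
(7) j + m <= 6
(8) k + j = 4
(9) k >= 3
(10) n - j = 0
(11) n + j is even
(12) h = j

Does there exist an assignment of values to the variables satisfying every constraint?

Satisfiable

Take m = 4, n = 1, k = 3, j = 1, h = 1. Then constraint 2: m + k = 7; constraint 4: h - n = 0, and every other listed constraint is also met.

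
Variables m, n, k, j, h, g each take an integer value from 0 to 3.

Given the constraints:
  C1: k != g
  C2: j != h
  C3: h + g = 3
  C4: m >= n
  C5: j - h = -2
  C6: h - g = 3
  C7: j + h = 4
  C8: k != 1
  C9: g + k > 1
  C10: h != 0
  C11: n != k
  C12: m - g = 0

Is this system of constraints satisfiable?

Satisfiable

Try m = 0, n = 0, k = 3, j = 1, h = 3, g = 0.
Check constraint 3: h + g = 3; constraint 5: j - h = -2. The remaining constraints are straightforward to verify.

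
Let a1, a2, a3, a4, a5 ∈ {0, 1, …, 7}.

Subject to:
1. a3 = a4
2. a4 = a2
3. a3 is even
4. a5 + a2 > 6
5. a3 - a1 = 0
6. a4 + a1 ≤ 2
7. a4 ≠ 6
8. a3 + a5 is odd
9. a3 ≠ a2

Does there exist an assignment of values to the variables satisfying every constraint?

Unsatisfiable

From constraints 1 and 2, a3 = a4 = a2, so a3 = a2. But constraint 9 says a3 ≠ a2. Contradiction.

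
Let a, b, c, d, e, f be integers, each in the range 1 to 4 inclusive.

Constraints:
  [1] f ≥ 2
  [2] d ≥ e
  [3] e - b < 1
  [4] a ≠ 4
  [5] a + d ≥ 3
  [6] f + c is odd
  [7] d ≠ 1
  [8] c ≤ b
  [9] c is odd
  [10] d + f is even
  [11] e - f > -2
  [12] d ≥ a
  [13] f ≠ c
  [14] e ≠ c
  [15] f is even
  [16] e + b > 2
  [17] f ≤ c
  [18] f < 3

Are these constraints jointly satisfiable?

Satisfiable

The assignment a = 2, b = 3, c = 3, d = 2, e = 2, f = 2 works:
  constraint 3 holds since e - b = -1.
  constraint 5 holds since a + d = 4.
The rest check out directly.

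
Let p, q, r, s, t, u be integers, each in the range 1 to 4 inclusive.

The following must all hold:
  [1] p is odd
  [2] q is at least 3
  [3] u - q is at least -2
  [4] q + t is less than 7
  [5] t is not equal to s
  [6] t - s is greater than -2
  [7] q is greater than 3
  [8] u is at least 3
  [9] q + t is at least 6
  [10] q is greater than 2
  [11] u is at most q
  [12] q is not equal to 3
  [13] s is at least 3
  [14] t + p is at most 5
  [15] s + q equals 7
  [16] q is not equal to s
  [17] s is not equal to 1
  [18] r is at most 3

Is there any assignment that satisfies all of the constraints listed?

Satisfiable

Try p = 3, q = 4, r = 2, s = 3, t = 2, u = 4.
Check constraint 3: u - q = 0; constraint 4: q + t = 6; constraint 6: t - s = -1. The remaining constraints are straightforward to verify.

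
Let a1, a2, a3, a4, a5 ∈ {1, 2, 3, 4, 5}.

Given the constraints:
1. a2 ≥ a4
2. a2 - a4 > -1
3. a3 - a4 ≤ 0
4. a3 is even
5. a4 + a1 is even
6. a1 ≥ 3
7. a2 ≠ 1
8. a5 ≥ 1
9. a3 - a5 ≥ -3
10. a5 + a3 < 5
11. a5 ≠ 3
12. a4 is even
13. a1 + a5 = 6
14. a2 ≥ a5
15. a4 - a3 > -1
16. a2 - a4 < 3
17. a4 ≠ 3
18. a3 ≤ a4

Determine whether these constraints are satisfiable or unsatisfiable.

Satisfiable

Take a1 = 4, a2 = 5, a3 = 2, a4 = 4, a5 = 2. Then constraint 2: a2 - a4 = 1; constraint 3: a3 - a4 = -2; constraint 9: a3 - a5 = 0, and every other listed constraint is also met.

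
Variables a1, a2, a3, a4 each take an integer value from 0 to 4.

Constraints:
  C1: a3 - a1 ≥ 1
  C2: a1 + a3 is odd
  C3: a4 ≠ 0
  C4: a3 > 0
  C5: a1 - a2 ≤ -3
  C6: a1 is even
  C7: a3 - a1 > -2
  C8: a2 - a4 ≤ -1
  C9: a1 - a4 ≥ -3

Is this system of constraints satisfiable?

Unsatisfiable

Constraints 5, 8, and 9 give a4 − a2 ≥ 1, a2 − a1 ≥ 3, a1 − a4 ≥ -3.
Adding all 3 inequalities: the left sides telescope to 0, and the right sides sum to 1 + 3 + (-3) = 1. So 0 ≥ 1, which is false.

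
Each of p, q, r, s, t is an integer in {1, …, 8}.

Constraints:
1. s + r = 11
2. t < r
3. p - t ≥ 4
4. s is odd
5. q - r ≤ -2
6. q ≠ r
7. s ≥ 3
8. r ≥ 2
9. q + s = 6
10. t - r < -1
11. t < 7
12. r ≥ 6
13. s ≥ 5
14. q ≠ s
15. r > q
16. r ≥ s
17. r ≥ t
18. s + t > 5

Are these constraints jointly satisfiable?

Satisfiable

Try p = 8, q = 1, r = 6, s = 5, t = 2.
Check constraint 1: s + r = 11; constraint 3: p - t = 6; constraint 5: q - r = -5. The remaining constraints are straightforward to verify.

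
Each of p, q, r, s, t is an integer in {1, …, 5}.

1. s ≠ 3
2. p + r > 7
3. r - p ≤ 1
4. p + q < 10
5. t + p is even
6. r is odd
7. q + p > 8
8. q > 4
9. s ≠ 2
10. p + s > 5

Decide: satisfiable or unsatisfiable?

Satisfiable

One satisfying assignment is p = 4, q = 5, r = 5, s = 4, t = 2.
For the less obvious constraints — constraint 2: p + r = 9; constraint 3: r - p = 1 — and the others hold by inspection.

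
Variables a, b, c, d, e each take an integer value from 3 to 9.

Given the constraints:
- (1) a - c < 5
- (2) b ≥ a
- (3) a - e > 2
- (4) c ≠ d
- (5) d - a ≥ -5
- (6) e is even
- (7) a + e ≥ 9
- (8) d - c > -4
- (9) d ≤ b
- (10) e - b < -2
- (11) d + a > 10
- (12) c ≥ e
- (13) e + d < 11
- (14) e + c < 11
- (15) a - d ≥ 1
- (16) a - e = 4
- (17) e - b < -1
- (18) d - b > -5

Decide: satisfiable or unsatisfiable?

One satisfying assignment is a = 8, b = 8, c = 5, d = 4, e = 4.
For the less obvious constraints — constraint 1: a - c = 3; constraint 3: a - e = 4 — and the others hold by inspection.

Satisfiable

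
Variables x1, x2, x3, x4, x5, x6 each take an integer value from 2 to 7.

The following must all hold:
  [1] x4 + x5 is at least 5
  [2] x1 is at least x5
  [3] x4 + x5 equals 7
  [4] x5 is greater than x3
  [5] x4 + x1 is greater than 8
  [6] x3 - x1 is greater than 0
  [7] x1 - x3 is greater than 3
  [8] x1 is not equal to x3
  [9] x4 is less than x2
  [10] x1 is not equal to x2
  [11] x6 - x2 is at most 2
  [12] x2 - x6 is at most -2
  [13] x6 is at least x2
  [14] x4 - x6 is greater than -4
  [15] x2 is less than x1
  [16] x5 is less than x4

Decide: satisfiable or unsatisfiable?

Constraints 4, 6, 9, 15, and 16 give x4 < x2, x2 < x1, x1 < x3, x3 < x5, x5 < x4. Chaining: x4 < x2 < x1 < x3 < x5 < x4, which forces x4 < x4 — impossible.

Unsatisfiable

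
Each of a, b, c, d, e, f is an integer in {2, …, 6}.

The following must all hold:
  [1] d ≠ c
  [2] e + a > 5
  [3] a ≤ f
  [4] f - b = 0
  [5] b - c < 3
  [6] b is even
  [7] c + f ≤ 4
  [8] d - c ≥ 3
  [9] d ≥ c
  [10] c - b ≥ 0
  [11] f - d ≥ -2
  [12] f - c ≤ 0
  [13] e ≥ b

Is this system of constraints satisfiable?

Constraints 8, 11, and 12 give c − f ≥ 0, f − d ≥ -2, d − c ≥ 3.
Adding all 3 inequalities: the left sides telescope to 0, and the right sides sum to 0 + (-2) + 3 = 1. So 0 ≥ 1, which is false.

Unsatisfiable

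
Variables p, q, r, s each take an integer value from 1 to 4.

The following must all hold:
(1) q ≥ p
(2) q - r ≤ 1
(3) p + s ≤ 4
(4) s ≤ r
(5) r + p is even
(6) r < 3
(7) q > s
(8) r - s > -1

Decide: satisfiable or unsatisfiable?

Take p = 1, q = 2, r = 1, s = 1. Then constraint 2: q - r = 1; constraint 3: p + s = 2, and every other listed constraint is also met.

Satisfiable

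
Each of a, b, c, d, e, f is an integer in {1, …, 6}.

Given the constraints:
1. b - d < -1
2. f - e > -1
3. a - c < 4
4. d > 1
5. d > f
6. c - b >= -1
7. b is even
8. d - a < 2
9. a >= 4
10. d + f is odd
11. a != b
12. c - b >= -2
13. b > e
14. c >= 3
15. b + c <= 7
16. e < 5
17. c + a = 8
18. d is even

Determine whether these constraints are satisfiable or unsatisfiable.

Satisfiable

One satisfying assignment is a = 5, b = 4, c = 3, d = 6, e = 3, f = 5.
For the less obvious constraints — constraint 1: b - d = -2; constraint 2: f - e = 2; constraint 3: a - c = 2 — and the others hold by inspection.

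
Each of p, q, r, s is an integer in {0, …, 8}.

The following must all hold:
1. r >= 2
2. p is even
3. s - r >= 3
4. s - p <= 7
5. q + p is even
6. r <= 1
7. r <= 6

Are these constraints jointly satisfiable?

From constraint 1: r ≥ 2. From constraint 6: r ≤ 1. But 1 < 2, so no value of r works.

Unsatisfiable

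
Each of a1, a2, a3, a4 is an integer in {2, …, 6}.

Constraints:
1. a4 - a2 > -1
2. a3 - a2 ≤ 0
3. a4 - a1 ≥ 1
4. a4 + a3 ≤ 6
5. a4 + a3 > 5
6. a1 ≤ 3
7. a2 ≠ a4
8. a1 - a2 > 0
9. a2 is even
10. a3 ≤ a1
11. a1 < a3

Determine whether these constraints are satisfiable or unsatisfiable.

Constraints 2, 8, and 11 give a1 < a3, a3 ≤ a2, a2 < a1. Chaining: a1 < a3 ≤ a2 < a1, which forces a1 < a1 — impossible.

Unsatisfiable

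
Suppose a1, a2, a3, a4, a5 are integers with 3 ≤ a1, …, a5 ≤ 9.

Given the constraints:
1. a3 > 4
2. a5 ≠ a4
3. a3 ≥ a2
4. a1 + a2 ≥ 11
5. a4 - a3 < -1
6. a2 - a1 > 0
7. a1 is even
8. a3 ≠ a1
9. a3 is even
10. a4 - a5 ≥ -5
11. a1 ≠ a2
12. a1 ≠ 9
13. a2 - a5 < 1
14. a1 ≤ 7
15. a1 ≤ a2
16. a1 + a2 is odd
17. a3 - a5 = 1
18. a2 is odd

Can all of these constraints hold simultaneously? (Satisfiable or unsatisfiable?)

Satisfiable

The assignment a1 = 4, a2 = 7, a3 = 8, a4 = 4, a5 = 7 works:
  constraint 4 holds since a1 + a2 = 11.
  constraint 5 holds since a4 - a3 = -4.
  constraint 6 holds since a2 - a1 = 3.
The rest check out directly.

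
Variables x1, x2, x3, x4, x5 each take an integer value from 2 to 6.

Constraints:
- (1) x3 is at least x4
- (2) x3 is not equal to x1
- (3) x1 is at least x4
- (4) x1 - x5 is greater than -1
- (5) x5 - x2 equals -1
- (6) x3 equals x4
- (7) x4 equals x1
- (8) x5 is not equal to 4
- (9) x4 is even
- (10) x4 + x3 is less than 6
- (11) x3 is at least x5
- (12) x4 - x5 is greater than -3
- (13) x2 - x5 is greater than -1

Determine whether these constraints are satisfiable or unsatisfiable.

From constraints 6 and 7, x3 = x4 = x1, so x3 = x1. But constraint 2 says x3 ≠ x1. Contradiction.

Unsatisfiable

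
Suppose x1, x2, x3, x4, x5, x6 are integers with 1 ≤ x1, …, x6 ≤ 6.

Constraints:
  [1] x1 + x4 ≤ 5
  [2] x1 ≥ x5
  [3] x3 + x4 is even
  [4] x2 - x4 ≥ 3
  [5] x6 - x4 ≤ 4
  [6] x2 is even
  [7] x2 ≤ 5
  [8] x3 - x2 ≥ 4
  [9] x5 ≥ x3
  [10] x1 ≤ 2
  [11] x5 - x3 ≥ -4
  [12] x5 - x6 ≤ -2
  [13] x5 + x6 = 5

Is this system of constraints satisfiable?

Unsatisfiable

Constraints 4, 5, 8, 11, and 12 give x5 − x3 ≥ -4, x3 − x2 ≥ 4, x2 − x4 ≥ 3, x4 − x6 ≥ -4, x6 − x5 ≥ 2.
Adding all 5 inequalities: the left sides telescope to 0, and the right sides sum to (-4) + 4 + 3 + (-4) + 2 = 1. So 0 ≥ 1, which is false.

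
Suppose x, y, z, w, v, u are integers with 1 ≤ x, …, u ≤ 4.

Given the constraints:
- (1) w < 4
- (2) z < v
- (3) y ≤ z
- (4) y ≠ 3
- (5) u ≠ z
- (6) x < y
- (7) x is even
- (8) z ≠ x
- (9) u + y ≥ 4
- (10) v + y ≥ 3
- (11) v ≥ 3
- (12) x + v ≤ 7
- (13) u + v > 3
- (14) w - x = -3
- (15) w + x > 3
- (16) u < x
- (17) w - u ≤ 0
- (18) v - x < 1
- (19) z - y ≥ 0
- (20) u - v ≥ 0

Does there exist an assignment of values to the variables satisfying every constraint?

Constraints 2, 3, 6, 16, and 20 give x < y, y ≤ z, z < v, v ≤ u, u < x. Chaining: x < y ≤ z < v ≤ u < x, which forces x < x — impossible.

Unsatisfiable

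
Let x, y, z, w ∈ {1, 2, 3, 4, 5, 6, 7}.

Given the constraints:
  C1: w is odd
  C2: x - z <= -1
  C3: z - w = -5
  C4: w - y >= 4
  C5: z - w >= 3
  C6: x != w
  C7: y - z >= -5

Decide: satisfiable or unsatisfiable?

Constraints 4, 5, and 7 give w − y ≥ 4, y − z ≥ -5, z − w ≥ 3.
Adding all 3 inequalities: the left sides telescope to 0, and the right sides sum to 4 + (-5) + 3 = 2. So 0 ≥ 2, which is false.

Unsatisfiable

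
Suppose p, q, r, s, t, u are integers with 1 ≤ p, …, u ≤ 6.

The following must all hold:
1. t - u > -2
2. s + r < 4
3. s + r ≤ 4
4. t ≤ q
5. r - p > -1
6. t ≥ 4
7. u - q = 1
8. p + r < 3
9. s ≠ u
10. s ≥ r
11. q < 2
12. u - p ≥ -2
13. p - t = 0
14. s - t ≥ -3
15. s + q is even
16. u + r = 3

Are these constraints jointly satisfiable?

Unsatisfiable

From constraints 4 and 6: q ≥ t and t ≥ 4, so q ≥ 4. From constraint 11: q ≤ 1. But 1 < 4, so no value of q works.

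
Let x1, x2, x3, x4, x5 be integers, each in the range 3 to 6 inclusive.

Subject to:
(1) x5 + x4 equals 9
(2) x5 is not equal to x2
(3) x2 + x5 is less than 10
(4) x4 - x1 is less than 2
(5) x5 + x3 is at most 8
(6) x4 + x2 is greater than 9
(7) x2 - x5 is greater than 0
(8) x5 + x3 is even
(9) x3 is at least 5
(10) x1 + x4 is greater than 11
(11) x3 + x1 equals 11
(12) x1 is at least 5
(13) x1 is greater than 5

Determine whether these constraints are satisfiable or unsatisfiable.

Satisfiable

Try x1 = 6, x2 = 6, x3 = 5, x4 = 6, x5 = 3.
Check constraint 1: x5 + x4 = 9; constraint 3: x2 + x5 = 9; constraint 4: x4 - x1 = 0. The remaining constraints are straightforward to verify.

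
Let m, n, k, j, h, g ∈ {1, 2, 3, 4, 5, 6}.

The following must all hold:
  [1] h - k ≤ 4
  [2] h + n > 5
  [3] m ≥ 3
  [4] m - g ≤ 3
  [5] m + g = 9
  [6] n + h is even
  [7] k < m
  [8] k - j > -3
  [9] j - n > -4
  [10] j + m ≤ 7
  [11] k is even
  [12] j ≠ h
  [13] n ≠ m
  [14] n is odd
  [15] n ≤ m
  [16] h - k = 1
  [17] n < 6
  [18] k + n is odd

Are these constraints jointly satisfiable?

Satisfiable

The assignment m = 5, n = 3, k = 2, j = 2, h = 3, g = 4 works:
  constraint 1 holds since h - k = 1.
  constraint 2 holds since h + n = 6.
The rest check out directly.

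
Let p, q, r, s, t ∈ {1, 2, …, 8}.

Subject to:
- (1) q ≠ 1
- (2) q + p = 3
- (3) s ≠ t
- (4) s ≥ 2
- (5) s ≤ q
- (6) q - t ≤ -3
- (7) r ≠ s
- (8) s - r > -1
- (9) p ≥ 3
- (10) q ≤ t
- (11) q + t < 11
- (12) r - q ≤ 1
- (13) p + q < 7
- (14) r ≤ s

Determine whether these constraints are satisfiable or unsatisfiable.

From constraints 4 and 5: q ≥ s ≥ 2. From constraint 9: p ≥ 3. Hence q + p ≥ 5. But constraint 2 requires q + p = 3, and 3 < 5. Contradiction.

Unsatisfiable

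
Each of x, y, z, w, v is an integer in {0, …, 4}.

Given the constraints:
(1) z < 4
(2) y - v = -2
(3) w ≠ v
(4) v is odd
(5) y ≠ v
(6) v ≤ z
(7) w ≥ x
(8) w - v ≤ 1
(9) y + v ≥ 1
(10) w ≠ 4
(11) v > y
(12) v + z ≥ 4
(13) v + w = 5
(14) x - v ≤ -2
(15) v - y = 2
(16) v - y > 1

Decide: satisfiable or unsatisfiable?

Satisfiable

Setting (x, y, z, w, v) = (1, 1, 3, 2, 3) satisfies everything: constraint 2: y - v = -2; constraint 8: w - v = -1; constraint 9: y + v = 4, and the others follow.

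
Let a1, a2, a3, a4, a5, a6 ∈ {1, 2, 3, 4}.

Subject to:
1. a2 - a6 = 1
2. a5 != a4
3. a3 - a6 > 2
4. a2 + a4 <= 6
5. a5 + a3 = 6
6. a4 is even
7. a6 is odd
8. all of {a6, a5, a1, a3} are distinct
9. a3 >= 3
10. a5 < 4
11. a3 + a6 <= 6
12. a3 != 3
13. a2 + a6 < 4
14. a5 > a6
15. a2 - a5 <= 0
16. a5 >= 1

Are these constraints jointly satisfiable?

Take a1 = 3, a2 = 2, a3 = 4, a4 = 4, a5 = 2, a6 = 1. Then constraint 1: a2 - a6 = 1; constraint 3: a3 - a6 = 3; constraint 4: a2 + a4 = 6, and every other listed constraint is also met.

Satisfiable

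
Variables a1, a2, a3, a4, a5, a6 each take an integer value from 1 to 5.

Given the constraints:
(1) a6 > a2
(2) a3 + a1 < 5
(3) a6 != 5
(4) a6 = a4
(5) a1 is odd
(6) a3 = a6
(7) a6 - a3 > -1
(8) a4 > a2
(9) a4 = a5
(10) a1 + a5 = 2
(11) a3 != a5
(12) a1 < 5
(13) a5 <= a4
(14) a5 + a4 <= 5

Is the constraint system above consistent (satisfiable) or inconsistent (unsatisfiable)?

From constraints 4, 6, and 9, a3 = a6 = a4 = a5, so a3 = a5. But constraint 11 says a3 ≠ a5. Contradiction.

Unsatisfiable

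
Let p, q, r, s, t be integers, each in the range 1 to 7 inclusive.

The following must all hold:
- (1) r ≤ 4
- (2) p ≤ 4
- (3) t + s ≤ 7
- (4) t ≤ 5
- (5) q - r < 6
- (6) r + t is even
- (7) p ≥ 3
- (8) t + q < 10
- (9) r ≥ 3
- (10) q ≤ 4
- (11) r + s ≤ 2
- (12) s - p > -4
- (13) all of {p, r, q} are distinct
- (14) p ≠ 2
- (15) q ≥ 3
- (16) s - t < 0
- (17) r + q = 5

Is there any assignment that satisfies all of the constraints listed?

Unsatisfiable

Constraints 1, 2, 7, 9, 10, and 15 confine each of p, r, q to the 2 values {3, 4}.
Constraint 13 requires all 3 of them to be distinct, but only 2 values are available — impossible by the pigeonhole principle.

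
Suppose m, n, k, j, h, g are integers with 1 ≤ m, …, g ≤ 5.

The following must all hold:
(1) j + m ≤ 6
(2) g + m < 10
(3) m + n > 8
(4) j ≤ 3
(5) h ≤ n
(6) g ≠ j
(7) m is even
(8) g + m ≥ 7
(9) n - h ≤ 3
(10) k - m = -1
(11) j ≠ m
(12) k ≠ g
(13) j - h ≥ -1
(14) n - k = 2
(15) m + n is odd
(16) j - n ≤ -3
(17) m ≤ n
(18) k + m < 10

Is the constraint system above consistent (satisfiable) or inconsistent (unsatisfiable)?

The assignment m = 4, n = 5, k = 3, j = 2, h = 2, g = 5 works:
  constraint 1 holds since j + m = 6.
  constraint 2 holds since g + m = 9.
The rest check out directly.

Satisfiable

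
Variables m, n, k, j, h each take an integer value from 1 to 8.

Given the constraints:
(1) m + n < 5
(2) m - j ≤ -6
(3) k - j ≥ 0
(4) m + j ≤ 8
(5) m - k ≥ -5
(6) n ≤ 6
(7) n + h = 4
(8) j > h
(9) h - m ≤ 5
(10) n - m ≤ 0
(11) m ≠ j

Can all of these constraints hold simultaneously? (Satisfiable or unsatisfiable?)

Constraints 2, 3, and 5 give m − k ≥ -5, k − j ≥ 0, j − m ≥ 6.
Adding all 3 inequalities: the left sides telescope to 0, and the right sides sum to (-5) + 0 + 6 = 1. So 0 ≥ 1, which is false.

Unsatisfiable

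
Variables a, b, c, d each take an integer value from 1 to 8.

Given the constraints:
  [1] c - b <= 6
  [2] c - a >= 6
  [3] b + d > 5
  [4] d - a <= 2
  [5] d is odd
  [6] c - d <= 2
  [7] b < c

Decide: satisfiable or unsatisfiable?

Constraints 2, 4, and 6 give d − c ≥ -2, c − a ≥ 6, a − d ≥ -2.
Adding all 3 inequalities: the left sides telescope to 0, and the right sides sum to (-2) + 6 + (-2) = 2. So 0 ≥ 2, which is false.

Unsatisfiable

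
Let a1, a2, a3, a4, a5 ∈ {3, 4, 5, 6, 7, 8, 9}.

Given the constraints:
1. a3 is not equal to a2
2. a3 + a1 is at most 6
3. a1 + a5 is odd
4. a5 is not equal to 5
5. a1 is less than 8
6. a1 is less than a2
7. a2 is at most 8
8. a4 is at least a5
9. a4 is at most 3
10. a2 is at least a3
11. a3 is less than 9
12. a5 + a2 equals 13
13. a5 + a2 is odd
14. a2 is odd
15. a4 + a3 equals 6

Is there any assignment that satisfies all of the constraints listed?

Unsatisfiable

From constraints 8 and 9: a5 ≤ a4 ≤ 3. From constraint 7: a2 ≤ 8. Hence a5 + a2 ≤ 11. But constraint 12 requires a5 + a2 = 13, and 13 > 11. Contradiction.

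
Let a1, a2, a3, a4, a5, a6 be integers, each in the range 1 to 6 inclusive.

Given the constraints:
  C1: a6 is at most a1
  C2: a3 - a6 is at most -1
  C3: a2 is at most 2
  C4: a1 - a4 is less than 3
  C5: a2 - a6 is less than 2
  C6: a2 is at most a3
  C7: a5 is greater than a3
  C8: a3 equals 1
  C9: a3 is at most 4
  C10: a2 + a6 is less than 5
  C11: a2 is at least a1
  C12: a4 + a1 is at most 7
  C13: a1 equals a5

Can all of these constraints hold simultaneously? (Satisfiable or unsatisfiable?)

Unsatisfiable

Constraints 1, 2, 6, and 11 give a3 < a6, a6 ≤ a1, a1 ≤ a2, a2 ≤ a3. Chaining: a3 < a6 ≤ a1 ≤ a2 ≤ a3, which forces a3 < a3 — impossible.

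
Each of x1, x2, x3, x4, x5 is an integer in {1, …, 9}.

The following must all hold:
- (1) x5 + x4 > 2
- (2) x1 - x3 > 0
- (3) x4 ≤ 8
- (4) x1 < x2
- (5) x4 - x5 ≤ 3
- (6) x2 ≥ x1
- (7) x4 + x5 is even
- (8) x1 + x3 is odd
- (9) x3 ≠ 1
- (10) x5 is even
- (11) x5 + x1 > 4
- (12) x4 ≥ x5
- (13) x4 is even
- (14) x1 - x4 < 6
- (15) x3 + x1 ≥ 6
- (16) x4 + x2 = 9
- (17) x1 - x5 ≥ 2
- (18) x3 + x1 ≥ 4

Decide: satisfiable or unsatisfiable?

Satisfiable

Setting (x1, x2, x3, x4, x5) = (5, 7, 2, 2, 2) satisfies everything: constraint 1: x5 + x4 = 4; constraint 2: x1 - x3 = 3, and the others follow.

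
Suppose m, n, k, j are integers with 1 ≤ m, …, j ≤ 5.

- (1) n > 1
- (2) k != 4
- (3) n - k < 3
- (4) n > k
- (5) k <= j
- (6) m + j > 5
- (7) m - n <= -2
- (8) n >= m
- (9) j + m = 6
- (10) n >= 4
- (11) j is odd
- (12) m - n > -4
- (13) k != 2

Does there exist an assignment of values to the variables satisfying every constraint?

Satisfiable

The assignment m = 1, n = 4, k = 3, j = 5 works:
  constraint 3 holds since n - k = 1.
  constraint 6 holds since m + j = 6.
The rest check out directly.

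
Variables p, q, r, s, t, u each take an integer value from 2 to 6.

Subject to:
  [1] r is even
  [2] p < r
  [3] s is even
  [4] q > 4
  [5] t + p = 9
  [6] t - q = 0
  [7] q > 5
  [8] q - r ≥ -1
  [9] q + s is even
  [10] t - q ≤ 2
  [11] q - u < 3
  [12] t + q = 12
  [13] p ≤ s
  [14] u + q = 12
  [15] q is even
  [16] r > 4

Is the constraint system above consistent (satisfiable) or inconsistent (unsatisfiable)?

Satisfiable

One satisfying assignment is p = 3, q = 6, r = 6, s = 4, t = 6, u = 6.
For the less obvious constraints — constraint 5: t + p = 9; constraint 6: t - q = 0 — and the others hold by inspection.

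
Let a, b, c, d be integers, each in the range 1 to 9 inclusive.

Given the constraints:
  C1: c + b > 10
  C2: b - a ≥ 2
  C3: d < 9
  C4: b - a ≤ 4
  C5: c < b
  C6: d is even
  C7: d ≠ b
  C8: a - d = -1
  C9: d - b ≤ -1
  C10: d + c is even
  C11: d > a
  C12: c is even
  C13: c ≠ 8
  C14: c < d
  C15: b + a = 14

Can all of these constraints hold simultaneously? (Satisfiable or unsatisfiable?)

Setting (a, b, c, d) = (5, 9, 4, 6) satisfies everything: constraint 1: c + b = 13; constraint 2: b - a = 4, and the others follow.

Satisfiable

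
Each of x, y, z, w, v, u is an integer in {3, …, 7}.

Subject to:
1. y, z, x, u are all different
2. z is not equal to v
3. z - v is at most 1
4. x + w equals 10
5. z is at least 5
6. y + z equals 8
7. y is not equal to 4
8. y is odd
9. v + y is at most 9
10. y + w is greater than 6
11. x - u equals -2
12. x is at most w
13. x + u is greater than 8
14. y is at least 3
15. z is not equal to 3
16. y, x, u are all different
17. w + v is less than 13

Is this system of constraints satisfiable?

Satisfiable

Try x = 4, y = 3, z = 5, w = 6, v = 6, u = 6.
Check constraint 3: z - v = -1; constraint 4: x + w = 10; constraint 6: y + z = 8. The remaining constraints are straightforward to verify.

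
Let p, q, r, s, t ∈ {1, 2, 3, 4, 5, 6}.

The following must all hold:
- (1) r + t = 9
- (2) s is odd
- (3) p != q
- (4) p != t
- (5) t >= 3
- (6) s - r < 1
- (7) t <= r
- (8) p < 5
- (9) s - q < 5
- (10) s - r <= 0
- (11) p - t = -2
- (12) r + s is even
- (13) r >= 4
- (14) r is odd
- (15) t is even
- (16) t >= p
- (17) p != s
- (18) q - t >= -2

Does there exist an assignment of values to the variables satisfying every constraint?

Setting (p, q, r, s, t) = (2, 3, 5, 5, 4) satisfies everything: constraint 1: r + t = 9; constraint 6: s - r = 0; constraint 9: s - q = 2, and the others follow.

Satisfiable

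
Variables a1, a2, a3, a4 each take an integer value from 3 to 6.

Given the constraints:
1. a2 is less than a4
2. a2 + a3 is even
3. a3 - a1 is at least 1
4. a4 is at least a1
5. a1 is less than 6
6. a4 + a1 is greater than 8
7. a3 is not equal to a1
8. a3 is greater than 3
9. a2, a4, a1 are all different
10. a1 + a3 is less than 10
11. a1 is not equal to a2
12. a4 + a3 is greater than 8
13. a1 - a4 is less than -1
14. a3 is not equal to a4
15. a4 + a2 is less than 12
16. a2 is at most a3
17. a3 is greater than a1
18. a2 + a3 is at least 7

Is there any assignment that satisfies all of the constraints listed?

One satisfying assignment is a1 = 3, a2 = 5, a3 = 5, a4 = 6.
For the less obvious constraints — constraint 3: a3 - a1 = 2; constraint 6: a4 + a1 = 9 — and the others hold by inspection.

Satisfiable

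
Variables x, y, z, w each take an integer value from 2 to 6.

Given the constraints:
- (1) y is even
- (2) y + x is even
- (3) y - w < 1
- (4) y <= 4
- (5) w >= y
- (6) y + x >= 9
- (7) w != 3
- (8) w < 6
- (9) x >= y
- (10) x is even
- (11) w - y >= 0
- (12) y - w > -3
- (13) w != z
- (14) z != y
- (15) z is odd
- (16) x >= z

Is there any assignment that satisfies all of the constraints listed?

Try x = 6, y = 4, z = 5, w = 4.
Check constraint 3: y - w = 0; constraint 6: y + x = 10; constraint 11: w - y = 0. The remaining constraints are straightforward to verify.

Satisfiable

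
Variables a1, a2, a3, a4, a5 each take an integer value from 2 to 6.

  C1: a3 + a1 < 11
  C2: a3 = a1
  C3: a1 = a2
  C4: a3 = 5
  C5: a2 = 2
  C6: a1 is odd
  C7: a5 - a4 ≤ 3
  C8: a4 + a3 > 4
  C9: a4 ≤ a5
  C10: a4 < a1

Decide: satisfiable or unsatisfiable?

Constraint 4 fixes a3 = 5 and constraint 5 fixes a2 = 2. Constraints 2 and 3 give a3 = a1 = a2, so a3 = a2. But 5 ≠ 2 — contradiction.

Unsatisfiable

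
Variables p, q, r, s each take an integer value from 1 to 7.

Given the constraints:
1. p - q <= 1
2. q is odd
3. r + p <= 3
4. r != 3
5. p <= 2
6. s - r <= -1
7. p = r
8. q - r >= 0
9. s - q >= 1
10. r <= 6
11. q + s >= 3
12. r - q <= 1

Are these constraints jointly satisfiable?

Unsatisfiable

Constraints 6, 9, and 12 give s − q ≥ 1, q − r ≥ -1, r − s ≥ 1.
Adding all 3 inequalities: the left sides telescope to 0, and the right sides sum to 1 + (-1) + 1 = 1. So 0 ≥ 1, which is false.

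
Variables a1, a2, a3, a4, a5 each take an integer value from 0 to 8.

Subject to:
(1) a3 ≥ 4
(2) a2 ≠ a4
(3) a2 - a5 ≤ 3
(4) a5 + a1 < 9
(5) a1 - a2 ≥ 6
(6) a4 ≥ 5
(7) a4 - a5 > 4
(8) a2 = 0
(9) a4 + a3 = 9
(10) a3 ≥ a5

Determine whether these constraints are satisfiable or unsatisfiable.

The assignment a1 = 8, a2 = 0, a3 = 4, a4 = 5, a5 = 0 works:
  constraint 3 holds since a2 - a5 = 0.
  constraint 4 holds since a5 + a1 = 8.
The rest check out directly.

Satisfiable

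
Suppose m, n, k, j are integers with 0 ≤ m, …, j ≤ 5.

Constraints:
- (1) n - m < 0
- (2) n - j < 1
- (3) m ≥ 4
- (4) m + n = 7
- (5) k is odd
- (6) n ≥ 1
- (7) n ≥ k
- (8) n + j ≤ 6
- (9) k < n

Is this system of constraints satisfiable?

Take m = 5, n = 2, k = 1, j = 3. Then constraint 1: n - m = -3; constraint 2: n - j = -1; constraint 4: m + n = 7, and every other listed constraint is also met.

Satisfiable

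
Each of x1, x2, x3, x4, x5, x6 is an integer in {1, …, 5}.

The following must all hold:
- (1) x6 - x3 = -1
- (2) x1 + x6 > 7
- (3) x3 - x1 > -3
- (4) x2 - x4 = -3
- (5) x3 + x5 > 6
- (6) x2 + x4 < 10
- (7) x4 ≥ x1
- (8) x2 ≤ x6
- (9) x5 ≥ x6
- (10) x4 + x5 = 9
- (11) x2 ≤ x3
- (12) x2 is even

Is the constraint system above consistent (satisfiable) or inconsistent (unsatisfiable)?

The assignment x1 = 5, x2 = 2, x3 = 4, x4 = 5, x5 = 4, x6 = 3 works:
  constraint 1 holds since x6 - x3 = -1.
  constraint 2 holds since x1 + x6 = 8.
The rest check out directly.

Satisfiable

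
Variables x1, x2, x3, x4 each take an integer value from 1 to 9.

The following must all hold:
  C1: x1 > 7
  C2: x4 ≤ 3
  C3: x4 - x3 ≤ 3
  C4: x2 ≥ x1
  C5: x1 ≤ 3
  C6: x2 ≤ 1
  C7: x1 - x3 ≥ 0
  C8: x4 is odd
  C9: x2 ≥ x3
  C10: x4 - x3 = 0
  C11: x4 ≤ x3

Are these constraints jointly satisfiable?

From constraint 1: x1 ≥ 8. From constraints 4 and 6: x1 ≤ x2 and x2 ≤ 1, so x1 ≤ 1. But 1 < 8, so no value of x1 works.

Unsatisfiable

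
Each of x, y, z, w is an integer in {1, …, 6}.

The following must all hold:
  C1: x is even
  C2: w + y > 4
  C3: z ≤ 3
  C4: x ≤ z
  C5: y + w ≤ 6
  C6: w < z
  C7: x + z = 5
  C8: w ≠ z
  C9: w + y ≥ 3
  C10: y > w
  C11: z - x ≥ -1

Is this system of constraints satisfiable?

Setting (x, y, z, w) = (2, 4, 3, 1) satisfies everything: constraint 2: w + y = 5; constraint 5: y + w = 5, and the others follow.

Satisfiable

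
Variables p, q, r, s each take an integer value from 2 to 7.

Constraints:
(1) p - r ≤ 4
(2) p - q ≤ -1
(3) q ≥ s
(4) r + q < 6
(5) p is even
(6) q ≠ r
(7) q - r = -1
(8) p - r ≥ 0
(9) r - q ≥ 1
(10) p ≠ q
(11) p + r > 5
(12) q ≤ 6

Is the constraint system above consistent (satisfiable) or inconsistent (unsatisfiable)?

Unsatisfiable

Constraints 2, 8, and 9 give r − q ≥ 1, q − p ≥ 1, p − r ≥ 0.
Adding all 3 inequalities: the left sides telescope to 0, and the right sides sum to 1 + 1 + 0 = 2. So 0 ≥ 2, which is false.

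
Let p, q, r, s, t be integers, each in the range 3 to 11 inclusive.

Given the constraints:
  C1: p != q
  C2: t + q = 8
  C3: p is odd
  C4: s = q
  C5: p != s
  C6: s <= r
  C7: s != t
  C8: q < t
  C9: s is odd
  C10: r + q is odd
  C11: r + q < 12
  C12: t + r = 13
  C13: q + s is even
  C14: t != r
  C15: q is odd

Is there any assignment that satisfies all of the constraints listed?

Take p = 5, q = 3, r = 8, s = 3, t = 5. Then constraint 2: t + q = 8; constraint 11: r + q = 11, and every other listed constraint is also met.

Satisfiable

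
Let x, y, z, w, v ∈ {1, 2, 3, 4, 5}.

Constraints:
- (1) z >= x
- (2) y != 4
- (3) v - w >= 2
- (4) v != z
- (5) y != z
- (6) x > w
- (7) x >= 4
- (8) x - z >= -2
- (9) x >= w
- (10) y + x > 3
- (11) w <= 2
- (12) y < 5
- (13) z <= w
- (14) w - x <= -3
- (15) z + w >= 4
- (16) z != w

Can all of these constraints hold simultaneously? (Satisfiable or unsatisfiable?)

Unsatisfiable

From constraints 1 and 7: z ≥ x and x ≥ 4, so z ≥ 4. From constraints 11 and 13: z ≤ w and w ≤ 2, so z ≤ 2. But 2 < 4, so no value of z works.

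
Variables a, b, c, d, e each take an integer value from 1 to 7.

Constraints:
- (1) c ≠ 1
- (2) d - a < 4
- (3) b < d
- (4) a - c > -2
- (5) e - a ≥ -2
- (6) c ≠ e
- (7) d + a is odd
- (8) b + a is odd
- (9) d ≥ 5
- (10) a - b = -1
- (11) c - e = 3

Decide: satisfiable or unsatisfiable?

Satisfiable

Try a = 4, b = 5, c = 5, d = 7, e = 2.
Check constraint 2: d - a = 3; constraint 4: a - c = -1. The remaining constraints are straightforward to verify.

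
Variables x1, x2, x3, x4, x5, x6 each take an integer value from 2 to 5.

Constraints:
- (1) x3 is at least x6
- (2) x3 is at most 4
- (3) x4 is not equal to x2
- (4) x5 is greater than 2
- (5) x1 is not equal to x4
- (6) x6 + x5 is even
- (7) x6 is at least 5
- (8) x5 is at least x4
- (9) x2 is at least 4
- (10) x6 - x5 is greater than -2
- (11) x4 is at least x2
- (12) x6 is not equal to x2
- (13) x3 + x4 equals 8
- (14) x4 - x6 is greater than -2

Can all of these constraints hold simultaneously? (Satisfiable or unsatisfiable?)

From constraints 1 and 7: x3 ≥ x6 ≥ 5. From constraints 9 and 11: x4 ≥ x2 ≥ 4. Hence x3 + x4 ≥ 9. But constraint 13 requires x3 + x4 = 8, and 8 < 9. Contradiction.

Unsatisfiable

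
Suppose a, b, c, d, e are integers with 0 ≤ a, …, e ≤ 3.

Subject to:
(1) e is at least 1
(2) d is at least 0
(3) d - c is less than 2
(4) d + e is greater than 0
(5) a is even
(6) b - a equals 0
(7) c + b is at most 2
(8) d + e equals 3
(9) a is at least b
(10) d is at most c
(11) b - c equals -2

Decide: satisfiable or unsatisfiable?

One satisfying assignment is a = 0, b = 0, c = 2, d = 1, e = 2.
For the less obvious constraints — constraint 3: d - c = -1; constraint 4: d + e = 3; constraint 6: b - a = 0 — and the others hold by inspection.

Satisfiable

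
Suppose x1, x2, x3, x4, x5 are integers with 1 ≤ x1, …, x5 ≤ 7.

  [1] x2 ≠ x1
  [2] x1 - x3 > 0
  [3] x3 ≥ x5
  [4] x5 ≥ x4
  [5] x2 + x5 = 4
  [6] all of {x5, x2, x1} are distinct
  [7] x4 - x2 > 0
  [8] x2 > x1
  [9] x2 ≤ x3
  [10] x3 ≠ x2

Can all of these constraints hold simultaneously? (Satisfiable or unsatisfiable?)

Unsatisfiable

Constraints 2, 3, 4, 7, and 8 give x4 ≤ x5, x5 ≤ x3, x3 < x1, x1 < x2, x2 < x4. Chaining: x4 ≤ x5 ≤ x3 < x1 < x2 < x4, which forces x4 < x4 — impossible.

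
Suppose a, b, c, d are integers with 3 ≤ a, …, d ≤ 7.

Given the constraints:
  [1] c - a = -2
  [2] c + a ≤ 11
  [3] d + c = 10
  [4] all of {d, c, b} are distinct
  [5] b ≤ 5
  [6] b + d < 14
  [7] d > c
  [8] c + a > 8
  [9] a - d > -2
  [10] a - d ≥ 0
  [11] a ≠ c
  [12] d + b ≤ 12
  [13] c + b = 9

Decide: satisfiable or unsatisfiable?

Satisfiable

Setting (a, b, c, d) = (6, 5, 4, 6) satisfies everything: constraint 1: c - a = -2; constraint 2: c + a = 10, and the others follow.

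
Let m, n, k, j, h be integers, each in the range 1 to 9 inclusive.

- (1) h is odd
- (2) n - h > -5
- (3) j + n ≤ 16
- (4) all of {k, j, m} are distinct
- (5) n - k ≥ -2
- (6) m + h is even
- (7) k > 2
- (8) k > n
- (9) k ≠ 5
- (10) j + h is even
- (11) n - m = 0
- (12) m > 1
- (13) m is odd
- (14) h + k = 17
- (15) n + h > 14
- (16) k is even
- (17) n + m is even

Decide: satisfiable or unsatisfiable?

Satisfiable

Take m = 7, n = 7, k = 8, j = 9, h = 9. Then constraint 2: n - h = -2; constraint 3: j + n = 16; constraint 5: n - k = -1, and every other listed constraint is also met.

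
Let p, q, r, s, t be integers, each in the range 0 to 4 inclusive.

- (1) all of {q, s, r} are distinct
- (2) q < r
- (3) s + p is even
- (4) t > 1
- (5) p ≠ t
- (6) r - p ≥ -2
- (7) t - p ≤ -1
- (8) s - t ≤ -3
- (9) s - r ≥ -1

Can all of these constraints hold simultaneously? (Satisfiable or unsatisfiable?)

Unsatisfiable

Constraints 6, 7, 8, and 9 give t − s ≥ 3, s − r ≥ -1, r − p ≥ -2, p − t ≥ 1.
Adding all 4 inequalities: the left sides telescope to 0, and the right sides sum to 3 + (-1) + (-2) + 1 = 1. So 0 ≥ 1, which is false.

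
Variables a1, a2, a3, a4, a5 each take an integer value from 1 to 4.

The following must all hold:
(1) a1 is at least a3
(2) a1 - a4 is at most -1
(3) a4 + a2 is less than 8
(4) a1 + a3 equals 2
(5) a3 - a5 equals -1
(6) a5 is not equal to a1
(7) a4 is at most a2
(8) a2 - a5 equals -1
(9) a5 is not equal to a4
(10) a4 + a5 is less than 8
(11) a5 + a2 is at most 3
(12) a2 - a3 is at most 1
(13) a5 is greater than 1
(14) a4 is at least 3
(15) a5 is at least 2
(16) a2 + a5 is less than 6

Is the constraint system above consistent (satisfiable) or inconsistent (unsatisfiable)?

From constraint 15: a5 ≥ 2. From constraints 7 and 14: a2 ≥ a4 ≥ 3. Hence a5 + a2 ≥ 5. But constraint 11 requires a5 + a2 ≤ 3, and 3 < 5. Contradiction.

Unsatisfiable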